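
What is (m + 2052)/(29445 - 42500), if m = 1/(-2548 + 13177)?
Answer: -21810709/138761595 ≈ -0.15718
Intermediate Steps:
m = 1/10629 ≈ 9.4082e-5
(m + 2052)/(29445 - 42500) = (1/10629 + 2052)/(29445 - 42500) = (21810709/10629)/(-13055) = (21810709/10629)*(-1/13055) = -21810709/138761595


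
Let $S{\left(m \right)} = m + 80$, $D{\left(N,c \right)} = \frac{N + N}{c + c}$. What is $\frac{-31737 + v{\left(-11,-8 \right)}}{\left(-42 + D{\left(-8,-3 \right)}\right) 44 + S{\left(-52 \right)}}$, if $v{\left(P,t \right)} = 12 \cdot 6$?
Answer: $\frac{94995}{5108} \approx 18.597$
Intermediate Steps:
$D{\left(N,c \right)} = \frac{N}{c}$ ($D{\left(N,c \right)} = \frac{2 N}{2 c} = 2 N \frac{1}{2 c} = \frac{N}{c}$)
$v{\left(P,t \right)} = 72$
$S{\left(m \right)} = 80 + m$
$\frac{-31737 + v{\left(-11,-8 \right)}}{\left(-42 + D{\left(-8,-3 \right)}\right) 44 + S{\left(-52 \right)}} = \frac{-31737 + 72}{\left(-42 - \frac{8}{-3}\right) 44 + \left(80 - 52\right)} = - \frac{31665}{\left(-42 - - \frac{8}{3}\right) 44 + 28} = - \frac{31665}{\left(-42 + \frac{8}{3}\right) 44 + 28} = - \frac{31665}{\left(- \frac{118}{3}\right) 44 + 28} = - \frac{31665}{- \frac{5192}{3} + 28} = - \frac{31665}{- \frac{5108}{3}} = \left(-31665\right) \left(- \frac{3}{5108}\right) = \frac{94995}{5108}$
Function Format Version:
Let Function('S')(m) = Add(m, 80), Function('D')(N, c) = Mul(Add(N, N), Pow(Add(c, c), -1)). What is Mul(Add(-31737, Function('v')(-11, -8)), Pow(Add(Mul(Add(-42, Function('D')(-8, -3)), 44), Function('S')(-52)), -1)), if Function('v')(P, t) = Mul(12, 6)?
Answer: Rational(94995, 5108) ≈ 18.597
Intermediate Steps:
Function('D')(N, c) = Mul(N, Pow(c, -1)) (Function('D')(N, c) = Mul(Mul(2, N), Pow(Mul(2, c), -1)) = Mul(Mul(2, N), Mul(Rational(1, 2), Pow(c, -1))) = Mul(N, Pow(c, -1)))
Function('v')(P, t) = 72
Function('S')(m) = Add(80, m)
Mul(Add(-31737, Function('v')(-11, -8)), Pow(Add(Mul(Add(-42, Function('D')(-8, -3)), 44), Function('S')(-52)), -1)) = Mul(Add(-31737, 72), Pow(Add(Mul(Add(-42, Mul(-8, Pow(-3, -1))), 44), Add(80, -52)), -1)) = Mul(-31665, Pow(Add(Mul(Add(-42, Mul(-8, Rational(-1, 3))), 44), 28), -1)) = Mul(-31665, Pow(Add(Mul(Add(-42, Rational(8, 3)), 44), 28), -1)) = Mul(-31665, Pow(Add(Mul(Rational(-118, 3), 44), 28), -1)) = Mul(-31665, Pow(Add(Rational(-5192, 3), 28), -1)) = Mul(-31665, Pow(Rational(-5108, 3), -1)) = Mul(-31665, Rational(-3, 5108)) = Rational(94995, 5108)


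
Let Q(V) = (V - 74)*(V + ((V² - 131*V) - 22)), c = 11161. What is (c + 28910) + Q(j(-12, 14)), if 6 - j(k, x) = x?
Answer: -48653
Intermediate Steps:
j(k, x) = 6 - x
Q(V) = (-74 + V)*(-22 + V² - 130*V) (Q(V) = (-74 + V)*(V + (-22 + V² - 131*V)) = (-74 + V)*(-22 + V² - 130*V))
(c + 28910) + Q(j(-12, 14)) = (11161 + 28910) + (1628 + (6 - 1*14)³ - 204*(6 - 1*14)² + 9598*(6 - 1*14)) = 40071 + (1628 + (6 - 14)³ - 204*(6 - 14)² + 9598*(6 - 14)) = 40071 + (1628 + (-8)³ - 204*(-8)² + 9598*(-8)) = 40071 + (1628 - 512 - 204*64 - 76784) = 40071 + (1628 - 512 - 13056 - 76784) = 40071 - 88724 = -48653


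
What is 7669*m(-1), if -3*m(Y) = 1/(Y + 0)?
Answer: 7669/3 ≈ 2556.3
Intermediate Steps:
m(Y) = -1/(3*Y) (m(Y) = -1/(3*(Y + 0)) = -1/(3*Y))
7669*m(-1) = 7669*(-1/3/(-1)) = 7669*(-1/3*(-1)) = 7669*(1/3) = 7669/3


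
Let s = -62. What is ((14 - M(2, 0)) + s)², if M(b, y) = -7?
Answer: 1681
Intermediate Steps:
((14 - M(2, 0)) + s)² = ((14 - 1*(-7)) - 62)² = ((14 + 7) - 62)² = (21 - 62)² = (-41)² = 1681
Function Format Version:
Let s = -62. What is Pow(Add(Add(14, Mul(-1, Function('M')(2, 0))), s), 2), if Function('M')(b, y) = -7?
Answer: 1681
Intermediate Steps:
Pow(Add(Add(14, Mul(-1, Function('M')(2, 0))), s), 2) = Pow(Add(Add(14, Mul(-1, -7)), -62), 2) = Pow(Add(Add(14, 7), -62), 2) = Pow(Add(21, -62), 2) = Pow(-41, 2) = 1681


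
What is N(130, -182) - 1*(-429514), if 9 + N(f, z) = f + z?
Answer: 429453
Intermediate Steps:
N(f, z) = -9 + f + z (N(f, z) = -9 + (f + z) = -9 + f + z)
N(130, -182) - 1*(-429514) = (-9 + 130 - 182) - 1*(-429514) = -61 + 429514 = 429453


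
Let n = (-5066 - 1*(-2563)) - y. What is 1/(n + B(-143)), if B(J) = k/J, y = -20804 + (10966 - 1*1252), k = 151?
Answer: 143/1227790 ≈ 0.00011647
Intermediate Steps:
y = -11090 (y = -20804 + (10966 - 1252) = -20804 + 9714 = -11090)
B(J) = 151/J
n = 8587 (n = (-5066 - 1*(-2563)) - 1*(-11090) = (-5066 + 2563) + 11090 = -2503 + 11090 = 8587)
1/(n + B(-143)) = 1/(8587 + 151/(-143)) = 1/(8587 + 151*(-1/143)) = 1/(8587 - 151/143) = 1/(1227790/143) = 143/1227790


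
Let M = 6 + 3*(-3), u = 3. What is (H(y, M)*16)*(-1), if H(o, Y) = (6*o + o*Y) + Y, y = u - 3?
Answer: 48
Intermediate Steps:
y = 0 (y = 3 - 3 = 0)
M = -3 (M = 6 - 9 = -3)
H(o, Y) = Y + 6*o + Y*o (H(o, Y) = (6*o + Y*o) + Y = Y + 6*o + Y*o)
(H(y, M)*16)*(-1) = ((-3 + 6*0 - 3*0)*16)*(-1) = ((-3 + 0 + 0)*16)*(-1) = -3*16*(-1) = -48*(-1) = 48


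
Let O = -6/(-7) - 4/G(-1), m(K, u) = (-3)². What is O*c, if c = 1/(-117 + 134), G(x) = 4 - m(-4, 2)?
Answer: 58/595 ≈ 0.097479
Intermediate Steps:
m(K, u) = 9
G(x) = -5 (G(x) = 4 - 1*9 = 4 - 9 = -5)
c = 1/17 ≈ 0.058824
O = 58/35 (O = -6/(-7) - 4/(-5) = -6*(-⅐) - 4*(-⅕) = 6/7 + ⅘ = 58/35 ≈ 1.6571)
O*c = (58/35)*(1/17) = 58/595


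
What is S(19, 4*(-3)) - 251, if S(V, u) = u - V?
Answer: -282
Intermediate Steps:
S(19, 4*(-3)) - 251 = (4*(-3) - 1*19) - 251 = (-12 - 19) - 251 = -31 - 251 = -282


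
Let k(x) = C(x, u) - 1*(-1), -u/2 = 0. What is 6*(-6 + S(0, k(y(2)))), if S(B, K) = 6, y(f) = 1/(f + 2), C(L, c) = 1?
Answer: 0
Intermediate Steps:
u = 0 (u = -2*0 = 0)
y(f) = 1/(2 + f)
k(x) = 2 (k(x) = 1 - 1*(-1) = 1 + 1 = 2)
6*(-6 + S(0, k(y(2)))) = 6*(-6 + 6) = 6*0 = 0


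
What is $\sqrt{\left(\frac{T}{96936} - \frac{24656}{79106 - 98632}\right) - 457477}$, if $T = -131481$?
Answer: $\frac{3 i \sqrt{25808634755533667258}}{22533004} \approx 676.37 i$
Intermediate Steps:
$\sqrt{\left(\frac{T}{96936} - \frac{24656}{79106 - 98632}\right) - 457477} = \sqrt{\left(- \frac{131481}{96936} - \frac{24656}{79106 - 98632}\right) - 457477} = \sqrt{\left(\left(-131481\right) \frac{1}{96936} - \frac{24656}{-19526}\right) - 457477} = \sqrt{\left(- \frac{6261}{4616} - - \frac{12328}{9763}\right) - 457477} = \sqrt{\left(- \frac{6261}{4616} + \frac{12328}{9763}\right) - 457477} = \sqrt{- \frac{4220095}{45066008} - 457477} = \sqrt{- \frac{20616666361911}{45066008}} = \frac{3 i \sqrt{25808634755533667258}}{22533004}$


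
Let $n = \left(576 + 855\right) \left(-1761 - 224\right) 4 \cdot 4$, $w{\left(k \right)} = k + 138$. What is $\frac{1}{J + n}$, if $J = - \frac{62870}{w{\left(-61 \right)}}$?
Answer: $- \frac{77}{3499601990} \approx -2.2002 \cdot 10^{-8}$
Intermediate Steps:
$w{\left(k \right)} = 138 + k$
$n = -45448560$ ($n = 1431 \left(-1985\right) 16 = \left(-2840535\right) 16 = -45448560$)
$J = - \frac{62870}{77}$ ($J = - \frac{62870}{138 - 61} = - \frac{62870}{77} \approx -816.49$)
$\frac{1}{J + n} = \frac{1}{- \frac{62870}{77} - 45448560} = \frac{1}{- \frac{3499601990}{77}} = - \frac{77}{3499601990}$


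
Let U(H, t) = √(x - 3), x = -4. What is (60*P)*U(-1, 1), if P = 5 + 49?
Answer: 3240*I*√7 ≈ 8572.2*I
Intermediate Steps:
P = 54
U(H, t) = I*√7 (U(H, t) = √(-4 - 3) = √(-7) = I*√7)
(60*P)*U(-1, 1) = (60*54)*(I*√7) = 3240*(I*√7) = 3240*I*√7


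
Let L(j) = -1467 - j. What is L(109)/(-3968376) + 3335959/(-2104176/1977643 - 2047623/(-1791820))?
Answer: 651543323136792173443997/15386421796675627 ≈ 4.2345e+7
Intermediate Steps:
L(109)/(-3968376) + 3335959/(-2104176/1977643 - 2047623/(-1791820)) = (-1467 - 1*109)/(-3968376) + 3335959/(-2104176/1977643 - 2047623/(-1791820)) = (-1467 - 109)*(-1/3968376) + 3335959/(-2104176*1/1977643 - 2047623*(-1/1791820)) = -1576*(-1/3968376) + 3335959/(-2104176/1977643 + 2047623/1791820) = 197/496047 + 3335959/(279162652269/3543580280260) = 197/496047 + 3335959*(3543580280260/279162652269) = 197/496047 + 11821238528155869340/279162652269 = 651543323136792173443997/15386421796675627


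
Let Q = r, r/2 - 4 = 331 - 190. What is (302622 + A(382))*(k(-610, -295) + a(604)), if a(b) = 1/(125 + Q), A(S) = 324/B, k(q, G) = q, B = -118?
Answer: -4519857933864/24485 ≈ -1.8460e+8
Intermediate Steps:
r = 290 (r = 8 + 2*(331 - 190) = 8 + 2*141 = 8 + 282 = 290)
Q = 290
A(S) = -162/59 (A(S) = 324/(-118) = 324*(-1/118) = -162/59)
a(b) = 1/415 (a(b) = 1/(125 + 290) = 1/415)
(302622 + A(382))*(k(-610, -295) + a(604)) = (302622 - 162/59)*(-610 + 1/415) = (17854536/59)*(-253149/415) = -4519857933864/24485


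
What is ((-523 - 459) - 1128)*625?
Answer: -1318750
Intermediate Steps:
((-523 - 459) - 1128)*625 = (-982 - 1128)*625 = -2110*625 = -1318750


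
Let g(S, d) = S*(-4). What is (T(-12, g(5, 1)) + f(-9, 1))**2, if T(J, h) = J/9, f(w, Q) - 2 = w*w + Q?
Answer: 61504/9 ≈ 6833.8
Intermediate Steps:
g(S, d) = -4*S
f(w, Q) = 2 + Q + w**2 (f(w, Q) = 2 + (w*w + Q) = 2 + (w**2 + Q) = 2 + (Q + w**2) = 2 + Q + w**2)
T(J, h) = J/9 (T(J, h) = J*(1/9) = J/9)
(T(-12, g(5, 1)) + f(-9, 1))**2 = ((1/9)*(-12) + (2 + 1 + (-9)**2))**2 = (-4/3 + (2 + 1 + 81))**2 = (-4/3 + 84)**2 = (248/3)**2 = 61504/9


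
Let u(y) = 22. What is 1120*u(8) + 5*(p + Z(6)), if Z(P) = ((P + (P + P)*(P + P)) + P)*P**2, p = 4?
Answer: 52740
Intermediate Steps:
Z(P) = P**2*(2*P + 4*P**2) (Z(P) = ((P + (2*P)*(2*P)) + P)*P**2 = ((P + 4*P**2) + P)*P**2 = (2*P + 4*P**2)*P**2 = P**2*(2*P + 4*P**2))
1120*u(8) + 5*(p + Z(6)) = 1120*22 + 5*(4 + 6**3*(2 + 4*6)) = 24640 + 5*(4 + 216*(2 + 24)) = 24640 + 5*(4 + 216*26) = 24640 + 5*(4 + 5616) = 24640 + 5*5620 = 24640 + 28100 = 52740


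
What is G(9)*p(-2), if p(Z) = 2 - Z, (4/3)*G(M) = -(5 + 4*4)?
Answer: -63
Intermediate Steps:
G(M) = -63/4 (G(M) = 3*(-(5 + 4*4))/4 = 3*(-(5 + 16))/4 = 3*(-1*21)/4 = (¾)*(-21) = -63/4)
G(9)*p(-2) = -63*(2 - 1*(-2))/4 = -63*(2 + 2)/4 = -63/4*4 = -63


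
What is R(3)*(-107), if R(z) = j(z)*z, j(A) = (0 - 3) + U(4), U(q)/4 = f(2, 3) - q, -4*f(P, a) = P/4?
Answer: 12519/2 ≈ 6259.5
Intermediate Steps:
f(P, a) = -P/16 (f(P, a) = -P/(4*4) = -P/16)
U(q) = -1/2 - 4*q (U(q) = 4*(-1/16*2 - q) = 4*(-1/8 - q) = -1/2 - 4*q)
j(A) = -39/2 (j(A) = (0 - 3) + (-1/2 - 4*4) = -3 + (-1/2 - 16) = -3 - 33/2 = -39/2)
R(z) = -39*z/2
R(3)*(-107) = -39/2*3*(-107) = -117/2*(-107) = 12519/2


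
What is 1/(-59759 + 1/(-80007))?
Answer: -80007/4781138314 ≈ -1.6734e-5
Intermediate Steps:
1/(-59759 + 1/(-80007)) = 1/(-59759 - 1/80007) = 1/(-4781138314/80007) = -80007/4781138314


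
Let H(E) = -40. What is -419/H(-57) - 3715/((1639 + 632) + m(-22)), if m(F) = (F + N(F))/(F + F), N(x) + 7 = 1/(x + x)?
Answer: 1555044327/175917320 ≈ 8.8396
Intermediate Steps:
N(x) = -7 + 1/(2*x) (N(x) = -7 + 1/(x + x) = -7 + 1/(2*x))
m(F) = (-7 + F + 1/(2*F))/(2*F) (m(F) = (F + (-7 + 1/(2*F)))/(F + F) = (-7 + F + 1/(2*F))/((2*F)) = (-7 + F + 1/(2*F))*(1/(2*F)) = (-7 + F + 1/(2*F))/(2*F))
-419/H(-57) - 3715/((1639 + 632) + m(-22)) = -419/(-40) - 3715/((1639 + 632) + (1/4)*(1 + 2*(-22)*(-7 - 22))/(-22)**2) = -419*(-1/40) - 3715/(2271 + (1/4)*(1/484)*(1 + 2*(-22)*(-29))) = 419/40 - 3715/(2271 + (1/4)*(1/484)*(1 + 1276)) = 419/40 - 3715/(2271 + (1/4)*(1/484)*1277) = 419/40 - 3715/(2271 + 1277/1936) = 419/40 - 3715/4397933/1936 = 419/40 - 3715*1936/4397933 = 419/40 - 7192240/4397933 = 1555044327/175917320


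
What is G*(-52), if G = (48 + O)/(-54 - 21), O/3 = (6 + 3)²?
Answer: 5044/25 ≈ 201.76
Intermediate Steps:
O = 243 (O = 3*(6 + 3)² = 3*9² = 3*81 = 243)
G = -97/25 (G = (48 + 243)/(-54 - 21) = 291/(-75) = 291*(-1/75) = -97/25 ≈ -3.8800)
G*(-52) = -97/25*(-52) = 5044/25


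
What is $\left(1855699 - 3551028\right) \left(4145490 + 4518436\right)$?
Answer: $-14688205001654$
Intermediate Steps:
$\left(1855699 - 3551028\right) \left(4145490 + 4518436\right) = \left(-1695329\right) 8663926 = -14688205001654$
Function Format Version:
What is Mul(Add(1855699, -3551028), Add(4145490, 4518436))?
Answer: -14688205001654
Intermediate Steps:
Mul(Add(1855699, -3551028), Add(4145490, 4518436)) = Mul(-1695329, 8663926) = -14688205001654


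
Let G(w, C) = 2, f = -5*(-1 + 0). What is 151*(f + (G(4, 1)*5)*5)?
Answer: 8305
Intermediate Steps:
f = 5 (f = -5*(-1) = 5)
151*(f + (G(4, 1)*5)*5) = 151*(5 + (2*5)*5) = 151*(5 + 10*5) = 151*(5 + 50) = 151*55 = 8305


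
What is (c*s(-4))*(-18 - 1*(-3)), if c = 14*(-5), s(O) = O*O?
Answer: 16800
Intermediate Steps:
s(O) = O²
c = -70
(c*s(-4))*(-18 - 1*(-3)) = (-70*(-4)²)*(-18 - 1*(-3)) = (-70*16)*(-18 + 3) = -1120*(-15) = 16800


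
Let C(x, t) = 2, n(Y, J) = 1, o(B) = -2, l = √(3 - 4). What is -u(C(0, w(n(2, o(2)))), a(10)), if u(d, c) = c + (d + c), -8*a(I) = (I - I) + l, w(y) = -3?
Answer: -2 + I/4 ≈ -2.0 + 0.25*I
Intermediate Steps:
l = I (l = √(-1) = I ≈ 1.0*I)
a(I) = -I/8 (a(I) = -((I - I) + I)/8 = -(0 + I)/8 = -I/8)
u(d, c) = d + 2*c (u(d, c) = c + (c + d) = d + 2*c)
-u(C(0, w(n(2, o(2)))), a(10)) = -(2 + 2*(-I/8)) = -(2 - I/4) = -2 + I/4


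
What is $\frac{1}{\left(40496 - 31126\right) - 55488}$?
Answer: $- \frac{1}{46118} \approx -2.1684 \cdot 10^{-5}$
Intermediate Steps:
$\frac{1}{\left(40496 - 31126\right) - 55488} = \frac{1}{9370 - 55488} = \frac{1}{-46118} = - \frac{1}{46118}$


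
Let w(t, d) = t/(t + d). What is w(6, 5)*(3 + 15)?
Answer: 108/11 ≈ 9.8182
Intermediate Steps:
w(t, d) = t/(d + t)
w(6, 5)*(3 + 15) = (6/(5 + 6))*(3 + 15) = (6/11)*18 = 108/11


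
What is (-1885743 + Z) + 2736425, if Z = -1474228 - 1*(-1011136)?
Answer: 387590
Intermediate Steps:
Z = -463092 (Z = -1474228 + 1011136 = -463092)
(-1885743 + Z) + 2736425 = (-1885743 - 463092) + 2736425 = -2348835 + 2736425 = 387590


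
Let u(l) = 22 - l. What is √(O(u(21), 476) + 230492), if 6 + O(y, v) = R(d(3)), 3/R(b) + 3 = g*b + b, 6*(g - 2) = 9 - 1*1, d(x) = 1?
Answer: √921953/2 ≈ 480.09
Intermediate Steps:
g = 10/3 (g = 2 + (9 - 1*1)/6 = 2 + (9 - 1)/6 = 2 + (⅙)*8 = 2 + 4/3 = 10/3 ≈ 3.3333)
R(b) = 3/(-3 + 13*b/3) (R(b) = 3/(-3 + (10*b/3 + b)) = 3/(-3 + 13*b/3))
O(y, v) = -15/4 (O(y, v) = -6 + 9/(-9 + 13*1) = -6 + 9/(-9 + 13) = -6 + 9/4 = -15/4)
√(O(u(21), 476) + 230492) = √(-15/4 + 230492) = √(921953/4) = √921953/2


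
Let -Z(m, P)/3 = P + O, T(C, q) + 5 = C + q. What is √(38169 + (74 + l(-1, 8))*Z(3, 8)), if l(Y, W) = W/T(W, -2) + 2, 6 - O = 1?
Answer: 3*√3877 ≈ 186.80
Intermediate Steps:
T(C, q) = -5 + C + q (T(C, q) = -5 + (C + q) = -5 + C + q)
O = 5 (O = 6 - 1*1 = 6 - 1 = 5)
l(Y, W) = 2 + W/(-7 + W) (l(Y, W) = W/(-5 + W - 2) + 2 = W/(-7 + W) + 2 = 2 + W/(-7 + W))
Z(m, P) = -15 - 3*P (Z(m, P) = -3*(P + 5) = -3*(5 + P) = -15 - 3*P)
√(38169 + (74 + l(-1, 8))*Z(3, 8)) = √(38169 + (74 + (-14 + 3*8)/(-7 + 8))*(-15 - 3*8)) = √(38169 + (74 + (-14 + 24)/1)*(-15 - 24)) = √(38169 + (74 + 1*10)*(-39)) = √(38169 + (74 + 10)*(-39)) = √(38169 + 84*(-39)) = √(38169 - 3276) = √34893 = 3*√3877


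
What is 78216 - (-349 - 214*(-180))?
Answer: 40045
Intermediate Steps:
78216 - (-349 - 214*(-180)) = 78216 - (-349 + 38520) = 78216 - 1*38171 = 78216 - 38171 = 40045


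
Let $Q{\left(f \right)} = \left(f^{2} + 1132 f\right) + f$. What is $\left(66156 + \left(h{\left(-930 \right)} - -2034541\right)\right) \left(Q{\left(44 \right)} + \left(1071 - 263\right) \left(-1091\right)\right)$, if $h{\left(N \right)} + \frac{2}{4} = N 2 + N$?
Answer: $-1740716939310$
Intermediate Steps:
$h{\left(N \right)} = - \frac{1}{2} + 3 N$ ($h{\left(N \right)} = - \frac{1}{2} + \left(N 2 + N\right) = - \frac{1}{2} + \left(2 N + N\right) = - \frac{1}{2} + 3 N$)
$Q{\left(f \right)} = f^{2} + 1133 f$
$\left(66156 + \left(h{\left(-930 \right)} - -2034541\right)\right) \left(Q{\left(44 \right)} + \left(1071 - 263\right) \left(-1091\right)\right) = \left(66156 + \left(\left(- \frac{1}{2} + 3 \left(-930\right)\right) - -2034541\right)\right) \left(44 \left(1133 + 44\right) + \left(1071 - 263\right) \left(-1091\right)\right) = \left(66156 + \left(\left(- \frac{1}{2} - 2790\right) + 2034541\right)\right) \left(44 \cdot 1177 + 808 \left(-1091\right)\right) = \left(66156 + \left(- \frac{5581}{2} + 2034541\right)\right) \left(51788 - 881528\right) = \left(66156 + \frac{4063501}{2}\right) \left(-829740\right) = \frac{4195813}{2} \left(-829740\right) = -1740716939310$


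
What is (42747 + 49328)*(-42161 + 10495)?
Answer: -2915646950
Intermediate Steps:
(42747 + 49328)*(-42161 + 10495) = 92075*(-31666) = -2915646950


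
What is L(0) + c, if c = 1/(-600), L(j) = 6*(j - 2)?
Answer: -7201/600 ≈ -12.002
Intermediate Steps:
L(j) = -12 + 6*j (L(j) = 6*(-2 + j) = -12 + 6*j)
c = -1/600 ≈ -0.0016667
L(0) + c = (-12 + 6*0) - 1/600 = (-12 + 0) - 1/600 = -12 - 1/600 = -7201/600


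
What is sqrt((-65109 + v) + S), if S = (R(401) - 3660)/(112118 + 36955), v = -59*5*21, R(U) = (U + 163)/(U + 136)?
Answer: 16*I*sqrt(198325301218369365)/26684067 ≈ 267.03*I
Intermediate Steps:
R(U) = (163 + U)/(136 + U)
v = -6195 (v = -295*21 = -6195)
S = -654952/26684067 (S = ((163 + 401)/(136 + 401) - 3660)/(112118 + 36955) = (564/537 - 3660)/149073 = ((1/537)*564 - 3660)*(1/149073) = (188/179 - 3660)*(1/149073) = -654952/179*1/149073 = -654952/26684067 ≈ -0.024545)
sqrt((-65109 + v) + S) = sqrt((-65109 - 6195) - 654952/26684067) = sqrt(-71304 - 654952/26684067) = sqrt(-1902681368320/26684067) = 16*I*sqrt(198325301218369365)/26684067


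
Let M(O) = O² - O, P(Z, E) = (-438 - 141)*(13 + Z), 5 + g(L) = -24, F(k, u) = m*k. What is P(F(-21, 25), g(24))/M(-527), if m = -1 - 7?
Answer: -34933/92752 ≈ -0.37663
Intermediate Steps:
m = -8
F(k, u) = -8*k
g(L) = -29 (g(L) = -5 - 24 = -29)
P(Z, E) = -7527 - 579*Z (P(Z, E) = -579*(13 + Z) = -7527 - 579*Z)
P(F(-21, 25), g(24))/M(-527) = (-7527 - (-4632)*(-21))/((-527*(-1 - 527))) = (-7527 - 579*168)/((-527*(-528))) = (-7527 - 97272)/278256 = -104799*1/278256 = -34933/92752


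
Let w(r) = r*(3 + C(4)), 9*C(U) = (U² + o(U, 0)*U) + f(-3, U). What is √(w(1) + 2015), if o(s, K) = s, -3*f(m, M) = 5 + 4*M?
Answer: √18187/3 ≈ 44.953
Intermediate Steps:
f(m, M) = -5/3 - 4*M/3 (f(m, M) = -(5 + 4*M)/3 = -5/3 - 4*M/3)
C(U) = -5/27 - 4*U/27 + 2*U²/9 (C(U) = ((U² + U*U) + (-5/3 - 4*U/3))/9 = ((U² + U²) + (-5/3 - 4*U/3))/9 = (2*U² + (-5/3 - 4*U/3))/9 = (-5/3 + 2*U² - 4*U/3)/9 = -5/27 - 4*U/27 + 2*U²/9)
w(r) = 52*r/9 (w(r) = r*(3 + (-5/27 - 4/27*4 + (2/9)*4²)) = r*(3 + (-5/27 - 16/27 + (2/9)*16)) = r*(3 + (-5/27 - 16/27 + 32/9)) = r*(3 + 25/9) = r*(52/9) = 52*r/9)
√(w(1) + 2015) = √((52/9)*1 + 2015) = √(52/9 + 2015) = √(18187/9) = √18187/3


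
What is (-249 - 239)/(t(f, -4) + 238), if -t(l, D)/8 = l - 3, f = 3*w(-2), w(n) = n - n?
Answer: -244/131 ≈ -1.8626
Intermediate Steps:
w(n) = 0
f = 0 (f = 3*0 = 0)
t(l, D) = 24 - 8*l (t(l, D) = -8*(l - 3) = -8*(-3 + l) = 24 - 8*l)
(-249 - 239)/(t(f, -4) + 238) = (-249 - 239)/((24 - 8*0) + 238) = -488/((24 + 0) + 238) = -488/(24 + 238) = -488/262 = -488*1/262 = -244/131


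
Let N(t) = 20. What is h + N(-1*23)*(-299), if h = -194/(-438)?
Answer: -1309523/219 ≈ -5979.6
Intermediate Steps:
h = 97/219 (h = -194*(-1/438) = 97/219 ≈ 0.44292)
h + N(-1*23)*(-299) = 97/219 + 20*(-299) = 97/219 - 5980 = -1309523/219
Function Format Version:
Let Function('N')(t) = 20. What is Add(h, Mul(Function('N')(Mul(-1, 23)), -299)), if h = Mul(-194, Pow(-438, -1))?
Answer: Rational(-1309523, 219) ≈ -5979.6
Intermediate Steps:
h = Rational(97, 219) (h = Mul(-194, Rational(-1, 438)) = Rational(97, 219) ≈ 0.44292)
Add(h, Mul(Function('N')(Mul(-1, 23)), -299)) = Add(Rational(97, 219), Mul(20, -299)) = Add(Rational(97, 219), -5980) = Rational(-1309523, 219)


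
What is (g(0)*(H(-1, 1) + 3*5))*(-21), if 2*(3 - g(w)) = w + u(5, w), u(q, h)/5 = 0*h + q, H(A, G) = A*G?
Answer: 2793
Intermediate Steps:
u(q, h) = 5*q (u(q, h) = 5*(0*h + q) = 5*(0 + q) = 5*q)
g(w) = -19/2 - w/2 (g(w) = 3 - (w + 5*5)/2 = 3 - (w + 25)/2 = 3 - (25 + w)/2 = 3 + (-25/2 - w/2) = -19/2 - w/2)
(g(0)*(H(-1, 1) + 3*5))*(-21) = ((-19/2 - 1/2*0)*(-1*1 + 3*5))*(-21) = ((-19/2 + 0)*(-1 + 15))*(-21) = -19/2*14*(-21) = -133*(-21) = 2793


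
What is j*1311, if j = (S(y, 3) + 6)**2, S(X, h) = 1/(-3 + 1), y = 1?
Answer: 158631/4 ≈ 39658.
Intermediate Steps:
S(X, h) = -1/2 (S(X, h) = 1/(-2) = -1/2)
j = 121/4 (j = (-1/2 + 6)**2 = (11/2)**2 = 121/4 ≈ 30.250)
j*1311 = (121/4)*1311 = 158631/4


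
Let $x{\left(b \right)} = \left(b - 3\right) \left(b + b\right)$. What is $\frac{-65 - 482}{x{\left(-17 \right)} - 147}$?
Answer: $- \frac{547}{533} \approx -1.0263$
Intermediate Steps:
$x{\left(b \right)} = 2 b \left(-3 + b\right)$ ($x{\left(b \right)} = \left(-3 + b\right) 2 b = 2 b \left(-3 + b\right)$)
$\frac{-65 - 482}{x{\left(-17 \right)} - 147} = \frac{-65 - 482}{2 \left(-17\right) \left(-3 - 17\right) - 147} = - \frac{547}{2 \left(-17\right) \left(-20\right) - 147} = - \frac{547}{680 - 147} = - \frac{547}{533}$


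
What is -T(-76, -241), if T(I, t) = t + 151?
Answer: 90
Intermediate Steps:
T(I, t) = 151 + t
-T(-76, -241) = -(151 - 241) = -1*(-90) = 90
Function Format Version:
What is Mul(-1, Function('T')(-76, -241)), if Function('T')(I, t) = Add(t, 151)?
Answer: 90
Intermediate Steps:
Function('T')(I, t) = Add(151, t)
Mul(-1, Function('T')(-76, -241)) = Mul(-1, Add(151, -241)) = Mul(-1, -90) = 90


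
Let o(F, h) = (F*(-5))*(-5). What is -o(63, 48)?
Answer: -1575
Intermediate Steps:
o(F, h) = 25*F (o(F, h) = -5*F*(-5) = 25*F)
-o(63, 48) = -25*63 = -1*1575 = -1575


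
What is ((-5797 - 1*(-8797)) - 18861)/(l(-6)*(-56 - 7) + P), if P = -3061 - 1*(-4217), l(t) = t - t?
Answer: -933/68 ≈ -13.721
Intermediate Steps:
l(t) = 0
P = 1156 (P = -3061 + 4217 = 1156)
((-5797 - 1*(-8797)) - 18861)/(l(-6)*(-56 - 7) + P) = ((-5797 - 1*(-8797)) - 18861)/(0*(-56 - 7) + 1156) = ((-5797 + 8797) - 18861)/(0*(-63) + 1156) = (3000 - 18861)/(0 + 1156) = -15861/1156 = -15861*1/1156 = -933/68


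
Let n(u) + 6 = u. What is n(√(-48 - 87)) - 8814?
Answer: -8820 + 3*I*√15 ≈ -8820.0 + 11.619*I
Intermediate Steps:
n(u) = -6 + u
n(√(-48 - 87)) - 8814 = (-6 + √(-48 - 87)) - 8814 = (-6 + √(-135)) - 8814 = (-6 + 3*I*√15) - 8814 = -8820 + 3*I*√15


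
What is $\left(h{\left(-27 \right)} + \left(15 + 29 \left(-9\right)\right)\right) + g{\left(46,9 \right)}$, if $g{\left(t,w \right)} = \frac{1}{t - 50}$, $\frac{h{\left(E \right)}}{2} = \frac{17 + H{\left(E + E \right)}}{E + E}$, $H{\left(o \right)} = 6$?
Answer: $- \frac{26687}{108} \approx -247.1$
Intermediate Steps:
$h{\left(E \right)} = \frac{23}{E}$ ($h{\left(E \right)} = 2 \frac{17 + 6}{E + E} = 2 \frac{23}{2 E} = \frac{23}{E}$)
$g{\left(t,w \right)} = \frac{1}{-50 + t}$
$\left(h{\left(-27 \right)} + \left(15 + 29 \left(-9\right)\right)\right) + g{\left(46,9 \right)} = \left(\frac{23}{-27} + \left(15 + 29 \left(-9\right)\right)\right) + \frac{1}{-50 + 46} = \left(23 \left(- \frac{1}{27}\right) + \left(15 - 261\right)\right) + \frac{1}{-4} = \left(- \frac{23}{27} - 246\right) - \frac{1}{4} = - \frac{6665}{27} - \frac{1}{4} = - \frac{26687}{108}$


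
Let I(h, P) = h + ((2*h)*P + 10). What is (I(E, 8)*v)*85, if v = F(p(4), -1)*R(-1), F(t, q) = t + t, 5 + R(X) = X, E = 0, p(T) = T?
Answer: -40800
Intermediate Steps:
I(h, P) = 10 + h + 2*P*h (I(h, P) = h + (2*P*h + 10) = h + (10 + 2*P*h) = 10 + h + 2*P*h)
R(X) = -5 + X
F(t, q) = 2*t
v = -48 (v = (2*4)*(-5 - 1) = 8*(-6) = -48)
(I(E, 8)*v)*85 = ((10 + 0 + 2*8*0)*(-48))*85 = ((10 + 0 + 0)*(-48))*85 = (10*(-48))*85 = -480*85 = -40800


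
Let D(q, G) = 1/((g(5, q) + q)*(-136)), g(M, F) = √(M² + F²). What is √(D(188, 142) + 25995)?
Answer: √(22597765406 + 120200880*√35369)/(68*√(188 + √35369)) ≈ 161.23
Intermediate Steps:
g(M, F) = √(F² + M²)
D(q, G) = -1/(136*(q + √(25 + q²))) (D(q, G) = 1/((√(q² + 5²) + q)*(-136)) = -1/136/(√(q² + 25) + q) = -1/136/(√(25 + q²) + q) = -1/136/(q + √(25 + q²)) = -1/(136*(q + √(25 + q²))))
√(D(188, 142) + 25995) = √(-1/(136*188 + 136*√(25 + 188²)) + 25995) = √(-1/(25568 + 136*√(25 + 35344)) + 25995) = √(-1/(25568 + 136*√35369) + 25995) = √(25995 - 1/(25568 + 136*√35369))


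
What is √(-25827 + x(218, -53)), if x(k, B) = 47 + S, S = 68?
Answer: 4*I*√1607 ≈ 160.35*I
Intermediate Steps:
x(k, B) = 115 (x(k, B) = 47 + 68 = 115)
√(-25827 + x(218, -53)) = √(-25827 + 115) = √(-25712) = 4*I*√1607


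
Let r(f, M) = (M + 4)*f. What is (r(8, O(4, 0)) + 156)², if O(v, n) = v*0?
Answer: 35344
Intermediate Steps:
O(v, n) = 0
r(f, M) = f*(4 + M) (r(f, M) = (4 + M)*f = f*(4 + M))
(r(8, O(4, 0)) + 156)² = (8*(4 + 0) + 156)² = (8*4 + 156)² = (32 + 156)² = 188² = 35344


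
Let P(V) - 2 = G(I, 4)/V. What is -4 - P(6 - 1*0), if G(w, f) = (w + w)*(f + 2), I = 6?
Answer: -18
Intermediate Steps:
G(w, f) = 2*w*(2 + f) (G(w, f) = (2*w)*(2 + f) = 2*w*(2 + f))
P(V) = 2 + 72/V (P(V) = 2 + (2*6*(2 + 4))/V = 2 + (2*6*6)/V = 2 + 72/V)
-4 - P(6 - 1*0) = -4 - (2 + 72/(6 - 1*0)) = -4 - (2 + 72/(6 + 0)) = -4 - (2 + 72/6) = -4 - (2 + 72*(1/6)) = -4 - (2 + 12) = -4 - 1*14 = -4 - 14 = -18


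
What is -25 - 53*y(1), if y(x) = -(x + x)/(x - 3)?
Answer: -78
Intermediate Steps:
y(x) = -2*x/(-3 + x)
-25 - 53*y(1) = -25 - (-106)/(-3 + 1) = -25 - (-106)/(-2) = -25 - (-106)*(-1)/2 = -25 - 53*1 = -25 - 53 = -78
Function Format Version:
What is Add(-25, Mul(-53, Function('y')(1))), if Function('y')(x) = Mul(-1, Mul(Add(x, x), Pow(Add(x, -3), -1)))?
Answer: -78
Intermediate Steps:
Function('y')(x) = Mul(-2, x, Pow(Add(-3, x), -1)) (Function('y')(x) = Mul(-1, Mul(Mul(2, x), Pow(Add(-3, x), -1))) = Mul(-1, Mul(2, x, Pow(Add(-3, x), -1))) = Mul(-2, x, Pow(Add(-3, x), -1)))
Add(-25, Mul(-53, Function('y')(1))) = Add(-25, Mul(-53, Mul(-2, 1, Pow(Add(-3, 1), -1)))) = Add(-25, Mul(-53, Mul(-2, 1, Pow(-2, -1)))) = Add(-25, Mul(-53, Mul(-2, 1, Rational(-1, 2)))) = Add(-25, Mul(-53, 1)) = Add(-25, -53) = -78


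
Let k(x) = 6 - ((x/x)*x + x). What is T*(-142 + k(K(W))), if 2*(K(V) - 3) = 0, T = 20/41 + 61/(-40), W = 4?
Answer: 120771/820 ≈ 147.28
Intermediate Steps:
T = -1701/1640 (T = 20*(1/41) + 61*(-1/40) = 20/41 - 61/40 = -1701/1640 ≈ -1.0372)
K(V) = 3 (K(V) = 3 + (½)*0 = 3 + 0 = 3)
k(x) = 6 - 2*x (k(x) = 6 - (1*x + x) = 6 - (x + x) = 6 - 2*x)
T*(-142 + k(K(W))) = -1701*(-142 + (6 - 2*3))/1640 = -1701*(-142 + (6 - 6))/1640 = -1701*(-142 + 0)/1640 = -1701/1640*(-142) = 120771/820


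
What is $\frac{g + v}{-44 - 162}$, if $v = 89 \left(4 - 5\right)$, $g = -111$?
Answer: $\frac{100}{103} \approx 0.97087$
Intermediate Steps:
$v = -89$ ($v = 89 \left(4 - 5\right) = 89 \left(-1\right) = -89$)
$\frac{g + v}{-44 - 162} = \frac{-111 - 89}{-44 - 162} = - \frac{200}{-206} = \left(-200\right) \left(- \frac{1}{206}\right) = \frac{100}{103}$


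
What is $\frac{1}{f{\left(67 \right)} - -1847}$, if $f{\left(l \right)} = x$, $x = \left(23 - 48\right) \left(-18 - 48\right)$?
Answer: $\frac{1}{3497} \approx 0.00028596$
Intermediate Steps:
$x = 1650$ ($x = \left(-25\right) \left(-66\right) = 1650$)
$f{\left(l \right)} = 1650$
$\frac{1}{f{\left(67 \right)} - -1847} = \frac{1}{1650 - -1847} = \frac{1}{1650 + 1847} = \frac{1}{3497}$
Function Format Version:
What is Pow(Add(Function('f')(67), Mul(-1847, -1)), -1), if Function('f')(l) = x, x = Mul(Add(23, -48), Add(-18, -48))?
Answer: Rational(1, 3497) ≈ 0.00028596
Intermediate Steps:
x = 1650 (x = Mul(-25, -66) = 1650)
Function('f')(l) = 1650
Pow(Add(Function('f')(67), Mul(-1847, -1)), -1) = Pow(Add(1650, Mul(-1847, -1)), -1) = Pow(Add(1650, 1847), -1) = Pow(3497, -1) = Rational(1, 3497)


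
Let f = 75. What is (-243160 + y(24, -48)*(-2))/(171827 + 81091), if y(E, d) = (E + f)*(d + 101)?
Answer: -126827/126459 ≈ -1.0029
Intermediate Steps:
y(E, d) = (75 + E)*(101 + d) (y(E, d) = (E + 75)*(d + 101) = (75 + E)*(101 + d))
(-243160 + y(24, -48)*(-2))/(171827 + 81091) = (-243160 + (7575 + 75*(-48) + 101*24 + 24*(-48))*(-2))/(171827 + 81091) = (-243160 + (7575 - 3600 + 2424 - 1152)*(-2))/252918 = (-243160 + 5247*(-2))*(1/252918) = (-243160 - 10494)*(1/252918) = -253654*1/252918 = -126827/126459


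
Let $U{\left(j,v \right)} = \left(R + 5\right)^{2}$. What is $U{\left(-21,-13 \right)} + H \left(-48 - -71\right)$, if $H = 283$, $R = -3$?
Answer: $6513$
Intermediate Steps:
$U{\left(j,v \right)} = 4$ ($U{\left(j,v \right)} = \left(-3 + 5\right)^{2} = 2^{2} = 4$)
$U{\left(-21,-13 \right)} + H \left(-48 - -71\right) = 4 + 283 \left(-48 - -71\right) = 4 + 283 \left(-48 + 71\right) = 4 + 283 \cdot 23 = 4 + 6509 = 6513$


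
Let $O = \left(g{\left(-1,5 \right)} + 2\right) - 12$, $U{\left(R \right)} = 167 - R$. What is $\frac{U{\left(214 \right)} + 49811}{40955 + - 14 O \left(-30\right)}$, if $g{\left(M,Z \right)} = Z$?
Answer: $\frac{49764}{38855} \approx 1.2808$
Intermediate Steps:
$O = -5$ ($O = \left(5 + 2\right) - 12 = 7 - 12 = -5$)
$\frac{U{\left(214 \right)} + 49811}{40955 + - 14 O \left(-30\right)} = \frac{\left(167 - 214\right) + 49811}{40955 + \left(-14\right) \left(-5\right) \left(-30\right)} = \frac{\left(167 - 214\right) + 49811}{40955 + 70 \left(-30\right)} = \frac{-47 + 49811}{40955 - 2100} = \frac{49764}{38855}$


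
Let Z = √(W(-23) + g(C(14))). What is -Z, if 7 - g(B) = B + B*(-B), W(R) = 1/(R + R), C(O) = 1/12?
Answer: -√525757/276 ≈ -2.6271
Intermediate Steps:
C(O) = 1/12
W(R) = 1/(2*R)
g(B) = 7 + B² - B (g(B) = 7 - (B + B*(-B)) = 7 - (B - B²) = 7 + (B² - B) = 7 + B² - B)
Z = √525757/276 (Z = √((½)/(-23) + (7 + (1/12)² - 1*1/12)) = √((½)*(-1/23) + (7 + 1/144 - 1/12)) = √(-1/46 + 997/144) = √(22859/3312) = √525757/276 ≈ 2.6271)
-Z = -√525757/276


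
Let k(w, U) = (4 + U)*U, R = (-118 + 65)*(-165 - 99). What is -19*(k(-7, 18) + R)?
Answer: -273372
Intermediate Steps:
R = 13992 (R = -53*(-264) = 13992)
k(w, U) = U*(4 + U)
-19*(k(-7, 18) + R) = -19*(18*(4 + 18) + 13992) = -19*(18*22 + 13992) = -19*(396 + 13992) = -19*14388 = -273372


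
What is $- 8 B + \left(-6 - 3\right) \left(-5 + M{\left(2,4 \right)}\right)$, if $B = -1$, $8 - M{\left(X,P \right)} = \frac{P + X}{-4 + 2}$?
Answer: $-46$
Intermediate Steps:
$M{\left(X,P \right)} = 8 + \frac{P}{2} + \frac{X}{2}$ ($M{\left(X,P \right)} = 8 - \frac{P + X}{-4 + 2} = 8 - \frac{P + X}{-2} = 8 - \left(P + X\right) \left(- \frac{1}{2}\right) = 8 - \left(- \frac{P}{2} - \frac{X}{2}\right) = 8 + \left(\frac{P}{2} + \frac{X}{2}\right) = 8 + \frac{P}{2} + \frac{X}{2}$)
$- 8 B + \left(-6 - 3\right) \left(-5 + M{\left(2,4 \right)}\right) = \left(-8\right) \left(-1\right) + \left(-6 - 3\right) \left(-5 + \left(8 + \frac{1}{2} \cdot 4 + \frac{1}{2} \cdot 2\right)\right) = 8 - 9 \left(-5 + \left(8 + 2 + 1\right)\right) = 8 - 9 \left(-5 + 11\right) = 8 - 54 = -46$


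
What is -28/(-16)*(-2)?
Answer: -7/2 ≈ -3.5000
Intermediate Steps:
-28/(-16)*(-2) = -28*(-1)/16*(-2) = -14*(-1/8)*(-2) = (7/4)*(-2) = -7/2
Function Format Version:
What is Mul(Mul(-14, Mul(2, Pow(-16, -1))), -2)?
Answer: Rational(-7, 2) ≈ -3.5000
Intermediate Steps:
Mul(Mul(-14, Mul(2, Pow(-16, -1))), -2) = Mul(Mul(-14, Mul(2, Rational(-1, 16))), -2) = Mul(Mul(-14, Rational(-1, 8)), -2) = Mul(Rational(7, 4), -2) = Rational(-7, 2)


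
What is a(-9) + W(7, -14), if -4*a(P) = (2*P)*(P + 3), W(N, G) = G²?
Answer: 169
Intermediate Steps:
a(P) = -P*(3 + P)/2 (a(P) = -2*P*(P + 3)/4 = -2*P*(3 + P)/4 = -P*(3 + P)/2)
a(-9) + W(7, -14) = -½*(-9)*(3 - 9) + (-14)² = -½*(-9)*(-6) + 196 = -27 + 196 = 169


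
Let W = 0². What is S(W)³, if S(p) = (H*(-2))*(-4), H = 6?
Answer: 110592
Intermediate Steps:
W = 0
S(p) = 48 (S(p) = (6*(-2))*(-4) = -12*(-4) = 48)
S(W)³ = 48³ = 110592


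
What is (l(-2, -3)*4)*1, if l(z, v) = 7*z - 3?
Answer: -68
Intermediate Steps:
l(z, v) = -3 + 7*z
(l(-2, -3)*4)*1 = ((-3 + 7*(-2))*4)*1 = ((-3 - 14)*4)*1 = -17*4*1 = -68*1 = -68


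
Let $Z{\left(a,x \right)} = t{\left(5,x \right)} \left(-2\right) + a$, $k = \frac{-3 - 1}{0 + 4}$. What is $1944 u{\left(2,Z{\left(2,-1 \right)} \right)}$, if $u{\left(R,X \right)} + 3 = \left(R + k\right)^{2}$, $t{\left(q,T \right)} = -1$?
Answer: $-3888$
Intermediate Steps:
$k = -1$ ($k = - \frac{4}{4} = \left(-4\right) \frac{1}{4} = -1$)
$Z{\left(a,x \right)} = 2 + a$ ($Z{\left(a,x \right)} = \left(-1\right) \left(-2\right) + a = 2 + a$)
$u{\left(R,X \right)} = -3 + \left(-1 + R\right)^{2}$ ($u{\left(R,X \right)} = -3 + \left(R - 1\right)^{2} = -3 + \left(-1 + R\right)^{2}$)
$1944 u{\left(2,Z{\left(2,-1 \right)} \right)} = 1944 \left(-3 + \left(-1 + 2\right)^{2}\right) = 1944 \left(-3 + 1^{2}\right) = 1944 \left(-3 + 1\right) = 1944 \left(-2\right) = -3888$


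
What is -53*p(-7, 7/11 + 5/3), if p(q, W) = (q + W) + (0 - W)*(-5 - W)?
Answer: -699653/1089 ≈ -642.47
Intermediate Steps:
p(q, W) = W + q - W*(-5 - W) (p(q, W) = (W + q) + (-W)*(-5 - W) = (W + q) - W*(-5 - W) = W + q - W*(-5 - W))
-53*p(-7, 7/11 + 5/3) = -53*(-7 + (7/11 + 5/3)² + 6*(7/11 + 5/3)) = -53*(-7 + (76/33)² + 6*(76/33)) = -53*(-7 + 5776/1089 + 152/11) = -53*13201/1089 = -699653/1089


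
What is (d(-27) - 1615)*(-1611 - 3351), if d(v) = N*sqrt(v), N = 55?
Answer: 8013630 - 818730*I*sqrt(3) ≈ 8.0136e+6 - 1.4181e+6*I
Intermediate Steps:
d(v) = 55*sqrt(v)
(d(-27) - 1615)*(-1611 - 3351) = (55*sqrt(-27) - 1615)*(-1611 - 3351) = (55*(3*I*sqrt(3)) - 1615)*(-4962) = (165*I*sqrt(3) - 1615)*(-4962) = (-1615 + 165*I*sqrt(3))*(-4962) = 8013630 - 818730*I*sqrt(3)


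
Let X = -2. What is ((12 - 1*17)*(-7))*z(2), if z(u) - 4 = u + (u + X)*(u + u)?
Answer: 210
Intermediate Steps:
z(u) = 4 + u + 2*u*(-2 + u) (z(u) = 4 + (u + (u - 2)*(u + u)) = 4 + (u + (-2 + u)*(2*u)) = 4 + (u + 2*u*(-2 + u)) = 4 + u + 2*u*(-2 + u))
((12 - 1*17)*(-7))*z(2) = ((12 - 1*17)*(-7))*(4 - 3*2 + 2*2²) = ((12 - 17)*(-7))*(4 - 6 + 2*4) = (-5*(-7))*(4 - 6 + 8) = 35*6 = 210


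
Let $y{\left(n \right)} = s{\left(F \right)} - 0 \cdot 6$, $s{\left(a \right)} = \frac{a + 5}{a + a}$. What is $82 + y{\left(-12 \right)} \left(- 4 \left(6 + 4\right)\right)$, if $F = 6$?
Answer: $\frac{136}{3} \approx 45.333$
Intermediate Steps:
$s{\left(a \right)} = \frac{5 + a}{2 a}$
$y{\left(n \right)} = \frac{11}{12}$ ($y{\left(n \right)} = \frac{5 + 6}{2 \cdot 6} - 0 \cdot 6 = \frac{1}{2} \cdot \frac{1}{6} \cdot 11 - 0 = \frac{11}{12} + 0 = \frac{11}{12}$)
$82 + y{\left(-12 \right)} \left(- 4 \left(6 + 4\right)\right) = 82 + \frac{11 \left(- 4 \left(6 + 4\right)\right)}{12} = 82 + \frac{11 \left(\left(-4\right) 10\right)}{12} = 82 + \frac{11}{12} \left(-40\right) = 82 - \frac{110}{3} = \frac{136}{3}$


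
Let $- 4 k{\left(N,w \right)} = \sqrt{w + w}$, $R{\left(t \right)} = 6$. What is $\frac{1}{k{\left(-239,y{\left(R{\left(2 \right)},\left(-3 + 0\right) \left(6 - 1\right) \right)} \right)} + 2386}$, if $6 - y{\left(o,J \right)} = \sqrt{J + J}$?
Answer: $\frac{4}{9544 - \sqrt{2} \sqrt{6 - i \sqrt{30}}} \approx 0.00041928 - 6.405 \cdot 10^{-8} i$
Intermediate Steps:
$y{\left(o,J \right)} = 6 - \sqrt{2} \sqrt{J}$ ($y{\left(o,J \right)} = 6 - \sqrt{J + J} = 6 - \sqrt{2 J} = 6 - \sqrt{2} \sqrt{J}$)
$k{\left(N,w \right)} = - \frac{\sqrt{2} \sqrt{w}}{4}$ ($k{\left(N,w \right)} = - \frac{\sqrt{w + w}}{4} = - \frac{\sqrt{2 w}}{4} = - \frac{\sqrt{2} \sqrt{w}}{4}$)
$\frac{1}{k{\left(-239,y{\left(R{\left(2 \right)},\left(-3 + 0\right) \left(6 - 1\right) \right)} \right)} + 2386} = \frac{1}{- \frac{\sqrt{2} \sqrt{6 - \sqrt{2} \sqrt{\left(-3 + 0\right) \left(6 - 1\right)}}}{4} + 2386} = \frac{1}{- \frac{\sqrt{2} \sqrt{6 - \sqrt{2} \sqrt{\left(-3\right) 5}}}{4} + 2386} = \frac{1}{- \frac{\sqrt{2} \sqrt{6 - \sqrt{2} \sqrt{-15}}}{4} + 2386} = \frac{1}{- \frac{\sqrt{2} \sqrt{6 - \sqrt{2} i \sqrt{15}}}{4} + 2386} = \frac{1}{- \frac{\sqrt{2} \sqrt{6 - i \sqrt{30}}}{4} + 2386} = \frac{1}{2386 - \frac{\sqrt{2} \sqrt{6 - i \sqrt{30}}}{4}}$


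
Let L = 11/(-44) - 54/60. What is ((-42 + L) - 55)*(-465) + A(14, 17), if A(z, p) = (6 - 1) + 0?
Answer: 182579/4 ≈ 45645.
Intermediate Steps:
A(z, p) = 5 (A(z, p) = 5 + 0 = 5)
L = -23/20 (L = 11*(-1/44) - 54*1/60 = -¼ - 9/10 = -23/20 ≈ -1.1500)
((-42 + L) - 55)*(-465) + A(14, 17) = ((-42 - 23/20) - 55)*(-465) + 5 = (-863/20 - 55)*(-465) + 5 = -1963/20*(-465) + 5 = 182559/4 + 5 = 182579/4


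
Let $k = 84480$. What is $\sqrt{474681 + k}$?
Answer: $3 \sqrt{62129} \approx 747.77$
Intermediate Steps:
$\sqrt{474681 + k} = \sqrt{474681 + 84480} = \sqrt{559161} = 3 \sqrt{62129}$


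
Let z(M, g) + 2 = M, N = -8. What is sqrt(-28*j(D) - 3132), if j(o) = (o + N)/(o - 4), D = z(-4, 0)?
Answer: 4*I*sqrt(4955)/5 ≈ 56.313*I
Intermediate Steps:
z(M, g) = -2 + M
D = -6 (D = -2 - 4 = -6)
j(o) = (-8 + o)/(-4 + o) (j(o) = (o - 8)/(o - 4) = (-8 + o)/(-4 + o))
sqrt(-28*j(D) - 3132) = sqrt(-28*(-8 - 6)/(-4 - 6) - 3132) = sqrt(-28*(-14)/(-10) - 3132) = sqrt(-(-14)*(-14)/5 - 3132) = sqrt(-28*7/5 - 3132) = sqrt(-196/5 - 3132) = sqrt(-15856/5) = 4*I*sqrt(4955)/5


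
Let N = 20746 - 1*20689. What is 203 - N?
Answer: 146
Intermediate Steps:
N = 57 (N = 20746 - 20689 = 57)
203 - N = 203 - 1*57 = 203 - 57 = 146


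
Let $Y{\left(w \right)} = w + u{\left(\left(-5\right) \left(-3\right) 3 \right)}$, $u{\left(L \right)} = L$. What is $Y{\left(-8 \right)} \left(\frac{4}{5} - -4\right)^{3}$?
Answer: $\frac{511488}{125} \approx 4091.9$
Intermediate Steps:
$Y{\left(w \right)} = 45 + w$ ($Y{\left(w \right)} = w + \left(-5\right) \left(-3\right) 3 = w + 15 \cdot 3 = w + 45 = 45 + w$)
$Y{\left(-8 \right)} \left(\frac{4}{5} - -4\right)^{3} = \left(45 - 8\right) \left(\frac{4}{5} - -4\right)^{3} = 37 \left(4 \cdot \frac{1}{5} + 4\right)^{3} = 37 \left(\frac{4}{5} + 4\right)^{3} = 37 \left(\frac{24}{5}\right)^{3} = 37 \cdot \frac{13824}{125} = \frac{511488}{125}$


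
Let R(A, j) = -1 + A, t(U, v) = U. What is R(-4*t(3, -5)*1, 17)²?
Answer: 169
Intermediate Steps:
R(-4*t(3, -5)*1, 17)² = (-1 - 4*3*1)² = (-1 - 12*1)² = (-1 - 12)² = (-13)² = 169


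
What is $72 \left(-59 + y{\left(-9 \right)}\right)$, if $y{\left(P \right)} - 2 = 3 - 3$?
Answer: $-4104$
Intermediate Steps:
$y{\left(P \right)} = 2$ ($y{\left(P \right)} = 2 + \left(3 - 3\right) = 2 + 0 = 2$)
$72 \left(-59 + y{\left(-9 \right)}\right) = 72 \left(-59 + 2\right) = 72 \left(-57\right) = -4104$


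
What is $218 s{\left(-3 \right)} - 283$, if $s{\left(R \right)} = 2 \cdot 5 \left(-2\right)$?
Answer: $-4643$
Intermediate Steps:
$s{\left(R \right)} = -20$ ($s{\left(R \right)} = 10 \left(-2\right) = -20$)
$218 s{\left(-3 \right)} - 283 = 218 \left(-20\right) - 283 = -4360 - 283 = -4643$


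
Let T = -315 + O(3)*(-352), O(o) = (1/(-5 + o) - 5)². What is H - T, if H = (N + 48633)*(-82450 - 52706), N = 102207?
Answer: -20386920077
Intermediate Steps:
O(o) = (-5 + 1/(-5 + o))²
T = -10963 (T = -315 + ((-26 + 5*3)²/(-5 + 3)²)*(-352) = -315 + ((-26 + 15)²/(-2)²)*(-352) = -315 + ((-11)²*(¼))*(-352) = -315 + (121*(¼))*(-352) = -315 + (121/4)*(-352) = -315 - 10648 = -10963)
H = -20386931040 (H = (102207 + 48633)*(-82450 - 52706) = 150840*(-135156) = -20386931040)
H - T = -20386931040 - 1*(-10963) = -20386931040 + 10963 = -20386920077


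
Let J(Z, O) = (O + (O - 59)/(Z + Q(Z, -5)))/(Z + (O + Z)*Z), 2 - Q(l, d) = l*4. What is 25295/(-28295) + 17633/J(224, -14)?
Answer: -3159884322915473/52668313 ≈ -5.9996e+7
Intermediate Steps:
Q(l, d) = 2 - 4*l (Q(l, d) = 2 - l*4 = 2 - 4*l)
J(Z, O) = (O + (-59 + O)/(2 - 3*Z))/(Z + Z*(O + Z)) (J(Z, O) = (O + (O - 59)/(Z + (2 - 4*Z)))/(Z + (O + Z)*Z) = (O + (-59 + O)/(2 - 3*Z))/(Z + Z*(O + Z)))
25295/(-28295) + 17633/J(224, -14) = 25295/(-28295) + 17633/(((59 - 3*(-14) + 3*(-14)*224)/(224*(-2 + 224 - 2*(-14) + 3*224**2 + 3*(-14)*224)))) = 25295*(-1/28295) + 17633/(((59 + 42 - 9408)/(224*(-2 + 224 + 28 + 3*50176 - 9408)))) = -5059/5659 + 17633/(((1/224)*(-9307)/(-2 + 224 + 28 + 150528 - 9408))) = -5059/5659 + 17633/(((1/224)*(-9307)/141370)) = -5059/5659 + 17633/(((1/224)*(1/141370)*(-9307))) = -5059/5659 + 17633/(-9307/31666880) = -5059/5659 + 17633*(-31666880/9307) = -5059/5659 - 558382095040/9307 = -3159884322915473/52668313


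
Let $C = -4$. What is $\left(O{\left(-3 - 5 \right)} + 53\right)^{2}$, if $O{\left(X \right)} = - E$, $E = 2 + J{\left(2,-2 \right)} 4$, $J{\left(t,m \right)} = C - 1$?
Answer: $5041$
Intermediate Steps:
$J{\left(t,m \right)} = -5$ ($J{\left(t,m \right)} = -4 - 1 = -5$)
$E = -18$ ($E = 2 - 20 = -18$)
$O{\left(X \right)} = 18$ ($O{\left(X \right)} = \left(-1\right) \left(-18\right) = 18$)
$\left(O{\left(-3 - 5 \right)} + 53\right)^{2} = \left(18 + 53\right)^{2} = 71^{2} = 5041$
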